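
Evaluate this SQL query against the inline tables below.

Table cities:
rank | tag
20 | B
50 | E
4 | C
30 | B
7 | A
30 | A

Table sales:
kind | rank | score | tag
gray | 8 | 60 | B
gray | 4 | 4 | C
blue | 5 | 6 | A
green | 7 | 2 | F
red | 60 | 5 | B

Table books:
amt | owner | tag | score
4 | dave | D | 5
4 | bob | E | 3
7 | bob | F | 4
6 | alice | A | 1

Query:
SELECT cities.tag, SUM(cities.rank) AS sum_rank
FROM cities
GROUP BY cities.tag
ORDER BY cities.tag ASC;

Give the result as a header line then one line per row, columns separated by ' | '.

== RESULT ==
cities.tag | sum_rank
A | 37
B | 50
C | 4
E | 50

Derivation:
After GROUP BY (4 rows):
cities.tag | sum_rank
B | 50
E | 50
C | 4
A | 37
After ORDER BY (4 rows):
cities.tag | sum_rank
A | 37
B | 50
C | 4
E | 50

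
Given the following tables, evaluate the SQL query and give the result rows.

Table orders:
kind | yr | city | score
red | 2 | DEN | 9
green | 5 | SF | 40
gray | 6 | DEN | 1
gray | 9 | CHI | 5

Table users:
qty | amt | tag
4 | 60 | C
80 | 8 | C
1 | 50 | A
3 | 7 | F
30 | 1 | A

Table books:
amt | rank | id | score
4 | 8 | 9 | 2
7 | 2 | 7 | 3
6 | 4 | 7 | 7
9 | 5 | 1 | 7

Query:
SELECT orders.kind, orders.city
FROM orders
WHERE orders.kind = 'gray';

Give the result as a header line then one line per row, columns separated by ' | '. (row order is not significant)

After WHERE (2 rows):
orders.kind | orders.yr | orders.city | orders.score
gray | 6 | DEN | 1
gray | 9 | CHI | 5
After SELECT (2 rows):
orders.kind | orders.city
gray | DEN
gray | CHI

== RESULT ==
orders.kind | orders.city
gray | DEN
gray | CHI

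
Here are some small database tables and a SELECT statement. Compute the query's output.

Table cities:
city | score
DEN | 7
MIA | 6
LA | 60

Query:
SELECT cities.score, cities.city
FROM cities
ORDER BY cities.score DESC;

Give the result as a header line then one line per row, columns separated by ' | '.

After SELECT (3 rows):
cities.score | cities.city
7 | DEN
6 | MIA
60 | LA
After ORDER BY (3 rows):
cities.score | cities.city
60 | LA
7 | DEN
6 | MIA

== RESULT ==
cities.score | cities.city
60 | LA
7 | DEN
6 | MIA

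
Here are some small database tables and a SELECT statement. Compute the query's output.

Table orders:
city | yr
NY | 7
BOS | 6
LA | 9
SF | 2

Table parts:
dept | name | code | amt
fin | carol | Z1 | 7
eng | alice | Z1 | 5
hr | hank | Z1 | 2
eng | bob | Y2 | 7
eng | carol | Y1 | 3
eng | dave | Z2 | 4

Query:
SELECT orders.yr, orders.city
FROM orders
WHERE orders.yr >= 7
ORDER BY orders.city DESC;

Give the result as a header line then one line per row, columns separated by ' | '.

== RESULT ==
orders.yr | orders.city
7 | NY
9 | LA

Derivation:
After WHERE (2 rows):
orders.city | orders.yr
NY | 7
LA | 9
After SELECT (2 rows):
orders.yr | orders.city
7 | NY
9 | LA
After ORDER BY (2 rows):
orders.yr | orders.city
7 | NY
9 | LA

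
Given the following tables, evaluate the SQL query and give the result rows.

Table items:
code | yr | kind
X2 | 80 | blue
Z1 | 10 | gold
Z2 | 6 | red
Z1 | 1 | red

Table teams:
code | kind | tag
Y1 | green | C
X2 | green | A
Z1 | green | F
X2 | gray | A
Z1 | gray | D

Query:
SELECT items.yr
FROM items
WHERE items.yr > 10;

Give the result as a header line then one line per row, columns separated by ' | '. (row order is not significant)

== RESULT ==
items.yr
80

Derivation:
After WHERE (1 rows):
items.code | items.yr | items.kind
X2 | 80 | blue
After SELECT (1 rows):
items.yr
80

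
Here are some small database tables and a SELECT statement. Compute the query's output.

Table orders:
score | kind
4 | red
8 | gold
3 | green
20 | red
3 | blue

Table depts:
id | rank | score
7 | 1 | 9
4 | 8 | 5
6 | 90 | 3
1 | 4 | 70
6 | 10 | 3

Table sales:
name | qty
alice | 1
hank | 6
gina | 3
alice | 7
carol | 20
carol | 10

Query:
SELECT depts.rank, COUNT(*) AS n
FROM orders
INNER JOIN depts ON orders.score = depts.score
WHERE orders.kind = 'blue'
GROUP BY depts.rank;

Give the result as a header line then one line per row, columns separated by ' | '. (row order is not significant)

After JOIN depts (4 rows):
orders.score | orders.kind | depts.id | depts.rank | depts.score
3 | green | 6 | 90 | 3
3 | green | 6 | 10 | 3
3 | blue | 6 | 90 | 3
3 | blue | 6 | 10 | 3
After WHERE (2 rows):
orders.score | orders.kind | depts.id | depts.rank | depts.score
3 | blue | 6 | 90 | 3
3 | blue | 6 | 10 | 3
After GROUP BY (2 rows):
depts.rank | n
90 | 1
10 | 1

== RESULT ==
depts.rank | n
90 | 1
10 | 1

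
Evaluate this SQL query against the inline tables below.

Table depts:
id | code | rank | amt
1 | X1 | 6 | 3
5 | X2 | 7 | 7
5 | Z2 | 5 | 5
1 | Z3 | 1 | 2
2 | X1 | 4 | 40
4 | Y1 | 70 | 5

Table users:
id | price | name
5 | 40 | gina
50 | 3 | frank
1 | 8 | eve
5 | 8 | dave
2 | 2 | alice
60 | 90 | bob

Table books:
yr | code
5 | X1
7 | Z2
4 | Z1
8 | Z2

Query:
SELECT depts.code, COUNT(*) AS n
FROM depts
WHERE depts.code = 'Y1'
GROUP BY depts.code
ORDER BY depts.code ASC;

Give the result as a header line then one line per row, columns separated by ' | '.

After WHERE (1 rows):
depts.id | depts.code | depts.rank | depts.amt
4 | Y1 | 70 | 5
After GROUP BY (1 rows):
depts.code | n
Y1 | 1
After ORDER BY (1 rows):
depts.code | n
Y1 | 1

== RESULT ==
depts.code | n
Y1 | 1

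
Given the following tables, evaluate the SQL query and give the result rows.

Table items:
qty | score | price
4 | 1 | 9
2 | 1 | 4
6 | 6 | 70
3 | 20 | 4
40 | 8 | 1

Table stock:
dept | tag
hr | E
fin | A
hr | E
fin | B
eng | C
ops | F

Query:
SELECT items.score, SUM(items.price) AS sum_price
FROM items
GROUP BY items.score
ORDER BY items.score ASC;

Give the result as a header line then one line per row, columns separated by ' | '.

== RESULT ==
items.score | sum_price
1 | 13
6 | 70
8 | 1
20 | 4

Derivation:
After GROUP BY (4 rows):
items.score | sum_price
1 | 13
6 | 70
20 | 4
8 | 1
After ORDER BY (4 rows):
items.score | sum_price
1 | 13
6 | 70
8 | 1
20 | 4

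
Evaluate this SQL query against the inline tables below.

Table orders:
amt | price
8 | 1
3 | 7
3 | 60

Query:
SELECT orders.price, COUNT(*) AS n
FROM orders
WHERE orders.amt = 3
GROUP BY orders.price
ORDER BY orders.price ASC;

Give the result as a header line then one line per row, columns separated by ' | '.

== RESULT ==
orders.price | n
7 | 1
60 | 1

Derivation:
After WHERE (2 rows):
orders.amt | orders.price
3 | 7
3 | 60
After GROUP BY (2 rows):
orders.price | n
7 | 1
60 | 1
After ORDER BY (2 rows):
orders.price | n
7 | 1
60 | 1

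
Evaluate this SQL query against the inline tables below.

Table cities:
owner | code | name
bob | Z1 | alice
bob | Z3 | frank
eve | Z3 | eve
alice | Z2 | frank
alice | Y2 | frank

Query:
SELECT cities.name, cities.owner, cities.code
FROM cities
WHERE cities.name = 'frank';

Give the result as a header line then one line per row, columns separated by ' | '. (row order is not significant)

After WHERE (3 rows):
cities.owner | cities.code | cities.name
bob | Z3 | frank
alice | Z2 | frank
alice | Y2 | frank
After SELECT (3 rows):
cities.name | cities.owner | cities.code
frank | bob | Z3
frank | alice | Z2
frank | alice | Y2

== RESULT ==
cities.name | cities.owner | cities.code
frank | bob | Z3
frank | alice | Z2
frank | alice | Y2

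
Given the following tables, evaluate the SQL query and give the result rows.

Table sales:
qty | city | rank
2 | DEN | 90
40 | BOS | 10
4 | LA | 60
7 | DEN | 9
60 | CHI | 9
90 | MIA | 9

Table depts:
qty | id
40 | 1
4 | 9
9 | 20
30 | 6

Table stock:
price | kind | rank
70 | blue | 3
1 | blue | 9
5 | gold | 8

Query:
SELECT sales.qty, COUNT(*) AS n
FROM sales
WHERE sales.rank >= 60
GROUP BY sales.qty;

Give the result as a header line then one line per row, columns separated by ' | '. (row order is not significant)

After WHERE (2 rows):
sales.qty | sales.city | sales.rank
2 | DEN | 90
4 | LA | 60
After GROUP BY (2 rows):
sales.qty | n
2 | 1
4 | 1

== RESULT ==
sales.qty | n
2 | 1
4 | 1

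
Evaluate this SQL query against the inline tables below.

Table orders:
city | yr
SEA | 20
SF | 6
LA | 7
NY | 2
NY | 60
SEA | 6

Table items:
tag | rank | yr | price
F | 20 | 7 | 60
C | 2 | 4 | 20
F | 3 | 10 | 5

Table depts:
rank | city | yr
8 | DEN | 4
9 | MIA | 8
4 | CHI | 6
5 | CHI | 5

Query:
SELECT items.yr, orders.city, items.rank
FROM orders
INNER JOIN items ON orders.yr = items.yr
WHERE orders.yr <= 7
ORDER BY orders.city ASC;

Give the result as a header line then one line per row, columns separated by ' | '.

== RESULT ==
items.yr | orders.city | items.rank
7 | LA | 20

Derivation:
After JOIN items (1 rows):
orders.city | orders.yr | items.tag | items.rank | items.yr | items.price
LA | 7 | F | 20 | 7 | 60
After WHERE (1 rows):
orders.city | orders.yr | items.tag | items.rank | items.yr | items.price
LA | 7 | F | 20 | 7 | 60
After SELECT (1 rows):
items.yr | orders.city | items.rank
7 | LA | 20
After ORDER BY (1 rows):
items.yr | orders.city | items.rank
7 | LA | 20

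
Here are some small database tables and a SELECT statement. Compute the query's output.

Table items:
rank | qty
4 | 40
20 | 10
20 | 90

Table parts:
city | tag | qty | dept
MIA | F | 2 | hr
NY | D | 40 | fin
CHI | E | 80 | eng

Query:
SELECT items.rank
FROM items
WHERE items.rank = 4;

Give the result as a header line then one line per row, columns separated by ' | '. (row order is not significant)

After WHERE (1 rows):
items.rank | items.qty
4 | 40
After SELECT (1 rows):
items.rank
4

== RESULT ==
items.rank
4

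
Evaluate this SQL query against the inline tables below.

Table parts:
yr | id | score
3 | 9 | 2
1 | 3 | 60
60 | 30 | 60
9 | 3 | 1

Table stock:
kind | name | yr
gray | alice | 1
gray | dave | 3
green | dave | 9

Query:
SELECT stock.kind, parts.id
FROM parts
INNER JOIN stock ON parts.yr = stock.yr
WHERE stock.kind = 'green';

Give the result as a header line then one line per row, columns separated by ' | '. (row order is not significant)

== RESULT ==
stock.kind | parts.id
green | 3

Derivation:
After JOIN stock (3 rows):
parts.yr | parts.id | parts.score | stock.kind | stock.name | stock.yr
3 | 9 | 2 | gray | dave | 3
1 | 3 | 60 | gray | alice | 1
9 | 3 | 1 | green | dave | 9
After WHERE (1 rows):
parts.yr | parts.id | parts.score | stock.kind | stock.name | stock.yr
9 | 3 | 1 | green | dave | 9
After SELECT (1 rows):
stock.kind | parts.id
green | 3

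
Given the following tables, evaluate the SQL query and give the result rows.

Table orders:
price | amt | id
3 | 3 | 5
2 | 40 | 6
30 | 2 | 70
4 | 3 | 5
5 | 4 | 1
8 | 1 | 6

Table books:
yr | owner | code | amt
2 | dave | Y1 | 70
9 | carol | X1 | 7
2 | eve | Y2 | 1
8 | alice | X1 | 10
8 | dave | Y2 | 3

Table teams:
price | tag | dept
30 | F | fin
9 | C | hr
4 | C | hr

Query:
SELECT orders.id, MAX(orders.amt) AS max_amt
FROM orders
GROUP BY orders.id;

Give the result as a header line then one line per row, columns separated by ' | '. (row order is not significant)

After GROUP BY (4 rows):
orders.id | max_amt
5 | 3
6 | 40
70 | 2
1 | 4

== RESULT ==
orders.id | max_amt
5 | 3
6 | 40
70 | 2
1 | 4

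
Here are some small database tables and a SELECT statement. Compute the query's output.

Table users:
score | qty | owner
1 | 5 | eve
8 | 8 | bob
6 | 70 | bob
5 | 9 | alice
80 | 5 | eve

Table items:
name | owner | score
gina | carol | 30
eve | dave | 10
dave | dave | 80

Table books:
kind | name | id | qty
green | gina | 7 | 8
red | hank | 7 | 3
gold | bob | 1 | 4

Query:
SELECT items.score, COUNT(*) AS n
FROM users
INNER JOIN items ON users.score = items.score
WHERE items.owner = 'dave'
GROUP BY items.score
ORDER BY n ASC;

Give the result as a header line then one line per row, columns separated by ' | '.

After JOIN items (1 rows):
users.score | users.qty | users.owner | items.name | items.owner | items.score
80 | 5 | eve | dave | dave | 80
After WHERE (1 rows):
users.score | users.qty | users.owner | items.name | items.owner | items.score
80 | 5 | eve | dave | dave | 80
After GROUP BY (1 rows):
items.score | n
80 | 1
After ORDER BY (1 rows):
items.score | n
80 | 1

== RESULT ==
items.score | n
80 | 1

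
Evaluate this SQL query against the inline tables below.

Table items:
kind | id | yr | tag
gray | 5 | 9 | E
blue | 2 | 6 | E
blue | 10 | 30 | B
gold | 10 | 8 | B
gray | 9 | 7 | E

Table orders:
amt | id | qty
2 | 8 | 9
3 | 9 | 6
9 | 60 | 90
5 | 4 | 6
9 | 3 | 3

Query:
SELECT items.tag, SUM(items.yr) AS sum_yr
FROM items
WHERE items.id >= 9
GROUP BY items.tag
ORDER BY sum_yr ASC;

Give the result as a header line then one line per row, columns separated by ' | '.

After WHERE (3 rows):
items.kind | items.id | items.yr | items.tag
blue | 10 | 30 | B
gold | 10 | 8 | B
gray | 9 | 7 | E
After GROUP BY (2 rows):
items.tag | sum_yr
B | 38
E | 7
After ORDER BY (2 rows):
items.tag | sum_yr
E | 7
B | 38

== RESULT ==
items.tag | sum_yr
E | 7
B | 38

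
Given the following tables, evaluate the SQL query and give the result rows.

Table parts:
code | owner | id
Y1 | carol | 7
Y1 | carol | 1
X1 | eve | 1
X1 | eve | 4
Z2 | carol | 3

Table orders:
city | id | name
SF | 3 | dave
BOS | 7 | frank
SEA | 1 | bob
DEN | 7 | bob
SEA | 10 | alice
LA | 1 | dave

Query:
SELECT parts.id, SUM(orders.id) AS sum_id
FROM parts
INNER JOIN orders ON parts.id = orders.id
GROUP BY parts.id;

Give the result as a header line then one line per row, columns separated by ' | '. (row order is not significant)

After JOIN orders (7 rows):
parts.code | parts.owner | parts.id | orders.city | orders.id | orders.name
Y1 | carol | 7 | BOS | 7 | frank
Y1 | carol | 7 | DEN | 7 | bob
Y1 | carol | 1 | SEA | 1 | bob
Y1 | carol | 1 | LA | 1 | dave
X1 | eve | 1 | SEA | 1 | bob
X1 | eve | 1 | LA | 1 | dave
Z2 | carol | 3 | SF | 3 | dave
After GROUP BY (3 rows):
parts.id | sum_id
7 | 14
1 | 4
3 | 3

== RESULT ==
parts.id | sum_id
7 | 14
1 | 4
3 | 3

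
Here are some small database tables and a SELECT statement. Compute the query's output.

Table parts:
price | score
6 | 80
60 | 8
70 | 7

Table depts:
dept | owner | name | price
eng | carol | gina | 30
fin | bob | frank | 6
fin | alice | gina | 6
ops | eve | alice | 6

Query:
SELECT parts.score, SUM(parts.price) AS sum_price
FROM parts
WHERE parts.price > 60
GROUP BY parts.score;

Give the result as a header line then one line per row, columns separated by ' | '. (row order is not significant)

After WHERE (1 rows):
parts.price | parts.score
70 | 7
After GROUP BY (1 rows):
parts.score | sum_price
7 | 70

== RESULT ==
parts.score | sum_price
7 | 70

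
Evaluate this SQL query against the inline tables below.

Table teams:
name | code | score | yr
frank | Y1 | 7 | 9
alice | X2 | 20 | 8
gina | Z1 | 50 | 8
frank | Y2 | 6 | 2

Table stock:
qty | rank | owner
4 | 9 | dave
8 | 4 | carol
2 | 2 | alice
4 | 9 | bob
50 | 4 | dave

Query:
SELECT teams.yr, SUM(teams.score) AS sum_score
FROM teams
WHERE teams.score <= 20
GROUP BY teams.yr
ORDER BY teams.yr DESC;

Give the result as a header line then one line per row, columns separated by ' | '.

== RESULT ==
teams.yr | sum_score
9 | 7
8 | 20
2 | 6

Derivation:
After WHERE (3 rows):
teams.name | teams.code | teams.score | teams.yr
frank | Y1 | 7 | 9
alice | X2 | 20 | 8
frank | Y2 | 6 | 2
After GROUP BY (3 rows):
teams.yr | sum_score
9 | 7
8 | 20
2 | 6
After ORDER BY (3 rows):
teams.yr | sum_score
9 | 7
8 | 20
2 | 6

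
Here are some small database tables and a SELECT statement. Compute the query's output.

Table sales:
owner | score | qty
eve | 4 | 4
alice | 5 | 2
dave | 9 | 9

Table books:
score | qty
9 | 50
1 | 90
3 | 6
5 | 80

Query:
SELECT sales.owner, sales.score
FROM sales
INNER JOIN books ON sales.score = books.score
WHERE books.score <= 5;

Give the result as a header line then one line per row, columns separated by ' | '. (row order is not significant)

After JOIN books (2 rows):
sales.owner | sales.score | sales.qty | books.score | books.qty
alice | 5 | 2 | 5 | 80
dave | 9 | 9 | 9 | 50
After WHERE (1 rows):
sales.owner | sales.score | sales.qty | books.score | books.qty
alice | 5 | 2 | 5 | 80
After SELECT (1 rows):
sales.owner | sales.score
alice | 5

== RESULT ==
sales.owner | sales.score
alice | 5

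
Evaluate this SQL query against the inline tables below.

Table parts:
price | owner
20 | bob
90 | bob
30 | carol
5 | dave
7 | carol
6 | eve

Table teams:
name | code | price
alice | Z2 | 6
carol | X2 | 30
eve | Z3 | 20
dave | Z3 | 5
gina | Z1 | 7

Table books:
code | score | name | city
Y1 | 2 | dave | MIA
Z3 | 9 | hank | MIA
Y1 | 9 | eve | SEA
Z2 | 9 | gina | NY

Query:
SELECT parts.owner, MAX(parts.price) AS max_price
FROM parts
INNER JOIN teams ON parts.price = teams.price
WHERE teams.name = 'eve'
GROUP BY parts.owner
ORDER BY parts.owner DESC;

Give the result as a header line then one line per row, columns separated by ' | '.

== RESULT ==
parts.owner | max_price
bob | 20

Derivation:
After JOIN teams (5 rows):
parts.price | parts.owner | teams.name | teams.code | teams.price
20 | bob | eve | Z3 | 20
30 | carol | carol | X2 | 30
5 | dave | dave | Z3 | 5
7 | carol | gina | Z1 | 7
6 | eve | alice | Z2 | 6
After WHERE (1 rows):
parts.price | parts.owner | teams.name | teams.code | teams.price
20 | bob | eve | Z3 | 20
After GROUP BY (1 rows):
parts.owner | max_price
bob | 20
After ORDER BY (1 rows):
parts.owner | max_price
bob | 20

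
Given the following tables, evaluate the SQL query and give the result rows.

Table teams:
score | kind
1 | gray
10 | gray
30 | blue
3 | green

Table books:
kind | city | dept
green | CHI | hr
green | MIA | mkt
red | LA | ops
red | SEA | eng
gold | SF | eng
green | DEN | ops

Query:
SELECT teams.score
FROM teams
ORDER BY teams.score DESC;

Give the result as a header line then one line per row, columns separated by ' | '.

After SELECT (4 rows):
teams.score
1
10
30
3
After ORDER BY (4 rows):
teams.score
30
10
3
1

== RESULT ==
teams.score
30
10
3
1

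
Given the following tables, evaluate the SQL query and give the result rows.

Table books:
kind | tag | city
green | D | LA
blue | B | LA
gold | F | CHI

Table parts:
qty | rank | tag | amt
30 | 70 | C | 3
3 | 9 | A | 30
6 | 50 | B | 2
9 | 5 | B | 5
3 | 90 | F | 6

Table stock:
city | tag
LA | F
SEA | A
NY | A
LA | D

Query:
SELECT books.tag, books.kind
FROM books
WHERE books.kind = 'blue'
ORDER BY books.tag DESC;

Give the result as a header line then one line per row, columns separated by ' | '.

After WHERE (1 rows):
books.kind | books.tag | books.city
blue | B | LA
After SELECT (1 rows):
books.tag | books.kind
B | blue
After ORDER BY (1 rows):
books.tag | books.kind
B | blue

== RESULT ==
books.tag | books.kind
B | blue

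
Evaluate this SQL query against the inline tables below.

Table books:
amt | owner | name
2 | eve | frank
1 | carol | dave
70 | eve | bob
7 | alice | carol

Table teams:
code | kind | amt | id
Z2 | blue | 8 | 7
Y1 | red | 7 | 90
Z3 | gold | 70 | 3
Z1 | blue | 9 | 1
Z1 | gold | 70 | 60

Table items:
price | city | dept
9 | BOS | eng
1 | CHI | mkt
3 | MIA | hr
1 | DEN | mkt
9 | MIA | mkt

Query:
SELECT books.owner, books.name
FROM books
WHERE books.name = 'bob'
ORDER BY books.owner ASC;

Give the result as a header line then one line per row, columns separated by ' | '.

== RESULT ==
books.owner | books.name
eve | bob

Derivation:
After WHERE (1 rows):
books.amt | books.owner | books.name
70 | eve | bob
After SELECT (1 rows):
books.owner | books.name
eve | bob
After ORDER BY (1 rows):
books.owner | books.name
eve | bob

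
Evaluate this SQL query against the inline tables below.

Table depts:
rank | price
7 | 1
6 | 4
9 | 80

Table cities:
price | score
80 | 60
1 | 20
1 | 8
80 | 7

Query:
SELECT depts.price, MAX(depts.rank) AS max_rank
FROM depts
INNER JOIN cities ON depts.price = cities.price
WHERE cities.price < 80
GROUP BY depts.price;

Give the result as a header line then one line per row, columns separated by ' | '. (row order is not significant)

After JOIN cities (4 rows):
depts.rank | depts.price | cities.price | cities.score
7 | 1 | 1 | 20
7 | 1 | 1 | 8
9 | 80 | 80 | 60
9 | 80 | 80 | 7
After WHERE (2 rows):
depts.rank | depts.price | cities.price | cities.score
7 | 1 | 1 | 20
7 | 1 | 1 | 8
After GROUP BY (1 rows):
depts.price | max_rank
1 | 7

== RESULT ==
depts.price | max_rank
1 | 7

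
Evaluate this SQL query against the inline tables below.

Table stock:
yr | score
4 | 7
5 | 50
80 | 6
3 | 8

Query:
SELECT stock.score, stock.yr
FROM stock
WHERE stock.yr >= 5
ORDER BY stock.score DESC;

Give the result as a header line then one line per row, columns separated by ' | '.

== RESULT ==
stock.score | stock.yr
50 | 5
6 | 80

Derivation:
After WHERE (2 rows):
stock.yr | stock.score
5 | 50
80 | 6
After SELECT (2 rows):
stock.score | stock.yr
50 | 5
6 | 80
After ORDER BY (2 rows):
stock.score | stock.yr
50 | 5
6 | 80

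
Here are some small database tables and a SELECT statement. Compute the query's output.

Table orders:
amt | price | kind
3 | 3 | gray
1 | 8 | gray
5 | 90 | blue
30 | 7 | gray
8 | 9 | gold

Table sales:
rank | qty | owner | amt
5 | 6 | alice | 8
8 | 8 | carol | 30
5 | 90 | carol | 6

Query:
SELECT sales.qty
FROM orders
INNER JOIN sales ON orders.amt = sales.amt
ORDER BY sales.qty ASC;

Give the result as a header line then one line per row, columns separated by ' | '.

After JOIN sales (2 rows):
orders.amt | orders.price | orders.kind | sales.rank | sales.qty | sales.owner | sales.amt
30 | 7 | gray | 8 | 8 | carol | 30
8 | 9 | gold | 5 | 6 | alice | 8
After SELECT (2 rows):
sales.qty
8
6
After ORDER BY (2 rows):
sales.qty
6
8

== RESULT ==
sales.qty
6
8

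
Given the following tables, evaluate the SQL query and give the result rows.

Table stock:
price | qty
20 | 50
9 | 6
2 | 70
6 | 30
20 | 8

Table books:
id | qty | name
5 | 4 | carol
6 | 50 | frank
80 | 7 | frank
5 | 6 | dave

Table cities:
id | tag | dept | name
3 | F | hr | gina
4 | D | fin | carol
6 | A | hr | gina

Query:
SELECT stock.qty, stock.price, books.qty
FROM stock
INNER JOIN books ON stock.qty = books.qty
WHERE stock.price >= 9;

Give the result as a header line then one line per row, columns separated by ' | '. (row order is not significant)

== RESULT ==
stock.qty | stock.price | books.qty
50 | 20 | 50
6 | 9 | 6

Derivation:
After JOIN books (2 rows):
stock.price | stock.qty | books.id | books.qty | books.name
20 | 50 | 6 | 50 | frank
9 | 6 | 5 | 6 | dave
After WHERE (2 rows):
stock.price | stock.qty | books.id | books.qty | books.name
20 | 50 | 6 | 50 | frank
9 | 6 | 5 | 6 | dave
After SELECT (2 rows):
stock.qty | stock.price | books.qty
50 | 20 | 50
6 | 9 | 6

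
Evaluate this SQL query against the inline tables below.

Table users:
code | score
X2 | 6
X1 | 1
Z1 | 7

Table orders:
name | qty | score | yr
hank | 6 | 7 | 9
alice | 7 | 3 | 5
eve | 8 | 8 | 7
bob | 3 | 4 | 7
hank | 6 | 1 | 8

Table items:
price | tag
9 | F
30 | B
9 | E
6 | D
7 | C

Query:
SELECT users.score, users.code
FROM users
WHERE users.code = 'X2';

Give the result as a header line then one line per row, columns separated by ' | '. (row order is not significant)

== RESULT ==
users.score | users.code
6 | X2

Derivation:
After WHERE (1 rows):
users.code | users.score
X2 | 6
After SELECT (1 rows):
users.score | users.code
6 | X2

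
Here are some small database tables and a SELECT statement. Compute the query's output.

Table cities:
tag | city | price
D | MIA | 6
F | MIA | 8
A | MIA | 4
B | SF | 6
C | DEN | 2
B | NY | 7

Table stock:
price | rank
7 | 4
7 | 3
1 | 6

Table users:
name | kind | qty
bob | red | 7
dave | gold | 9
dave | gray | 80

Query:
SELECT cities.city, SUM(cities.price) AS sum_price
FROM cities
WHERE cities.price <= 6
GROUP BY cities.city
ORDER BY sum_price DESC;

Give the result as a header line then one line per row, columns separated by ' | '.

After WHERE (4 rows):
cities.tag | cities.city | cities.price
D | MIA | 6
A | MIA | 4
B | SF | 6
C | DEN | 2
After GROUP BY (3 rows):
cities.city | sum_price
MIA | 10
SF | 6
DEN | 2
After ORDER BY (3 rows):
cities.city | sum_price
MIA | 10
SF | 6
DEN | 2

== RESULT ==
cities.city | sum_price
MIA | 10
SF | 6
DEN | 2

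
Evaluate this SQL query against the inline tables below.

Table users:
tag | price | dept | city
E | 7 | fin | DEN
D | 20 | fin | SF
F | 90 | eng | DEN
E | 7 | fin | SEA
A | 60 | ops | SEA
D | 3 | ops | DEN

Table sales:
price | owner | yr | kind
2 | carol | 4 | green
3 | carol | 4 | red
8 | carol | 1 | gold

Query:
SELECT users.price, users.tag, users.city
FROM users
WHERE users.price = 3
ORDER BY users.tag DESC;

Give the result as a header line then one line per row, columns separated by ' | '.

After WHERE (1 rows):
users.tag | users.price | users.dept | users.city
D | 3 | ops | DEN
After SELECT (1 rows):
users.price | users.tag | users.city
3 | D | DEN
After ORDER BY (1 rows):
users.price | users.tag | users.city
3 | D | DEN

== RESULT ==
users.price | users.tag | users.city
3 | D | DEN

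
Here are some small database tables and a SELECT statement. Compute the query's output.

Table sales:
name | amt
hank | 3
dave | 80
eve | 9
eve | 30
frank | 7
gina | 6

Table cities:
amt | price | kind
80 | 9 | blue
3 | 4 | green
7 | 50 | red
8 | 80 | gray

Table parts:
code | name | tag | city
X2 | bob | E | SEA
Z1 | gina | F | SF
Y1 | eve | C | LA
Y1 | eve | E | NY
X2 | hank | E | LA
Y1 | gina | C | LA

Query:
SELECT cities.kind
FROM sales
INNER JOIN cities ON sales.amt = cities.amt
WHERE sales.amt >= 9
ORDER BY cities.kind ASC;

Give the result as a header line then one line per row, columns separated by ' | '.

After JOIN cities (3 rows):
sales.name | sales.amt | cities.amt | cities.price | cities.kind
hank | 3 | 3 | 4 | green
dave | 80 | 80 | 9 | blue
frank | 7 | 7 | 50 | red
After WHERE (1 rows):
sales.name | sales.amt | cities.amt | cities.price | cities.kind
dave | 80 | 80 | 9 | blue
After SELECT (1 rows):
cities.kind
blue
After ORDER BY (1 rows):
cities.kind
blue

== RESULT ==
cities.kind
blue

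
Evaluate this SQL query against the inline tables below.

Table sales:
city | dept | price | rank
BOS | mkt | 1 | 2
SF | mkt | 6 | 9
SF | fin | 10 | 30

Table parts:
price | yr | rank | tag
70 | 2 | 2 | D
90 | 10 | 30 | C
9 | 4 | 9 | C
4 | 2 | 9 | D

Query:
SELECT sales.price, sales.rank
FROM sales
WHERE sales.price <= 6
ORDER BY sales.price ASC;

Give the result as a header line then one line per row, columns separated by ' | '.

After WHERE (2 rows):
sales.city | sales.dept | sales.price | sales.rank
BOS | mkt | 1 | 2
SF | mkt | 6 | 9
After SELECT (2 rows):
sales.price | sales.rank
1 | 2
6 | 9
After ORDER BY (2 rows):
sales.price | sales.rank
1 | 2
6 | 9

== RESULT ==
sales.price | sales.rank
1 | 2
6 | 9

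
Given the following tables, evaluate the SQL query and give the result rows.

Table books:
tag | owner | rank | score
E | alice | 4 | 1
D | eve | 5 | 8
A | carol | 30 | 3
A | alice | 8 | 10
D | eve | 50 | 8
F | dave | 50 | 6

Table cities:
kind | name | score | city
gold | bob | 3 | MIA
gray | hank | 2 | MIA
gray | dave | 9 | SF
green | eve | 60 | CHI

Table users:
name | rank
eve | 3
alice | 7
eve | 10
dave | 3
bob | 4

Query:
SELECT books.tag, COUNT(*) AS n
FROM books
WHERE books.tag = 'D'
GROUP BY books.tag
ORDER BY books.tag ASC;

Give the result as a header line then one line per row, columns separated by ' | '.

== RESULT ==
books.tag | n
D | 2

Derivation:
After WHERE (2 rows):
books.tag | books.owner | books.rank | books.score
D | eve | 5 | 8
D | eve | 50 | 8
After GROUP BY (1 rows):
books.tag | n
D | 2
After ORDER BY (1 rows):
books.tag | n
D | 2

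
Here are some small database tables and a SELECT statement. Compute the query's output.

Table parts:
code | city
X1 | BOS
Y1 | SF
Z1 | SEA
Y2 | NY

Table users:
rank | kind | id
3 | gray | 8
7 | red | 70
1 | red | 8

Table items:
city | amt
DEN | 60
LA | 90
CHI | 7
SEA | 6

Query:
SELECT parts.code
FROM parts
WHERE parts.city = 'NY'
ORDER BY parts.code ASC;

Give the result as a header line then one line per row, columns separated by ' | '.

After WHERE (1 rows):
parts.code | parts.city
Y2 | NY
After SELECT (1 rows):
parts.code
Y2
After ORDER BY (1 rows):
parts.code
Y2

== RESULT ==
parts.code
Y2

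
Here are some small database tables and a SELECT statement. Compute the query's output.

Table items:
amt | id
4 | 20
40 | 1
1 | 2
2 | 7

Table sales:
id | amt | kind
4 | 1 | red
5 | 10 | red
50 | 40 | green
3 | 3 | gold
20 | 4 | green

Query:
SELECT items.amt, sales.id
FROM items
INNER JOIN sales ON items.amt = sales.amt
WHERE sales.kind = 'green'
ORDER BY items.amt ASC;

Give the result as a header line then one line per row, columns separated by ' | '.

== RESULT ==
items.amt | sales.id
4 | 20
40 | 50

Derivation:
After JOIN sales (3 rows):
items.amt | items.id | sales.id | sales.amt | sales.kind
4 | 20 | 20 | 4 | green
40 | 1 | 50 | 40 | green
1 | 2 | 4 | 1 | red
After WHERE (2 rows):
items.amt | items.id | sales.id | sales.amt | sales.kind
4 | 20 | 20 | 4 | green
40 | 1 | 50 | 40 | green
After SELECT (2 rows):
items.amt | sales.id
4 | 20
40 | 50
After ORDER BY (2 rows):
items.amt | sales.id
4 | 20
40 | 50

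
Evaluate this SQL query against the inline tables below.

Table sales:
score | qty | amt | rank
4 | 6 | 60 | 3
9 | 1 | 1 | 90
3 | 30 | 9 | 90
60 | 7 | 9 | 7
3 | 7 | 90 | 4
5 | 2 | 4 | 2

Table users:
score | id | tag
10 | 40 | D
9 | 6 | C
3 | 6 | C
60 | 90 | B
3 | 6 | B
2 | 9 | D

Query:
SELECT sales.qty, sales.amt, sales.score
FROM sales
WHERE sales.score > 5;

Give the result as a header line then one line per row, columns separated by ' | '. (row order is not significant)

After WHERE (2 rows):
sales.score | sales.qty | sales.amt | sales.rank
9 | 1 | 1 | 90
60 | 7 | 9 | 7
After SELECT (2 rows):
sales.qty | sales.amt | sales.score
1 | 1 | 9
7 | 9 | 60

== RESULT ==
sales.qty | sales.amt | sales.score
1 | 1 | 9
7 | 9 | 60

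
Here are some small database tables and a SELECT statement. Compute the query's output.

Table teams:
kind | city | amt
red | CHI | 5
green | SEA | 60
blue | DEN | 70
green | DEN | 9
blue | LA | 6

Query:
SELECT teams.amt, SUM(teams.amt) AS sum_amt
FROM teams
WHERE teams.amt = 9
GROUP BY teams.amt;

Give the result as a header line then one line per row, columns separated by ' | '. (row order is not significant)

After WHERE (1 rows):
teams.kind | teams.city | teams.amt
green | DEN | 9
After GROUP BY (1 rows):
teams.amt | sum_amt
9 | 9

== RESULT ==
teams.amt | sum_amt
9 | 9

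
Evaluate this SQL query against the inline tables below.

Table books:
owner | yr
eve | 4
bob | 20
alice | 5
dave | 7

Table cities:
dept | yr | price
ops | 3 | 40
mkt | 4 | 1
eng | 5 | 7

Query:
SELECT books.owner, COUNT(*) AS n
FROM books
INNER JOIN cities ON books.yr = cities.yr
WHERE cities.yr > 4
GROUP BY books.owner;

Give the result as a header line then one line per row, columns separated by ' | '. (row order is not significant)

== RESULT ==
books.owner | n
alice | 1

Derivation:
After JOIN cities (2 rows):
books.owner | books.yr | cities.dept | cities.yr | cities.price
eve | 4 | mkt | 4 | 1
alice | 5 | eng | 5 | 7
After WHERE (1 rows):
books.owner | books.yr | cities.dept | cities.yr | cities.price
alice | 5 | eng | 5 | 7
After GROUP BY (1 rows):
books.owner | n
alice | 1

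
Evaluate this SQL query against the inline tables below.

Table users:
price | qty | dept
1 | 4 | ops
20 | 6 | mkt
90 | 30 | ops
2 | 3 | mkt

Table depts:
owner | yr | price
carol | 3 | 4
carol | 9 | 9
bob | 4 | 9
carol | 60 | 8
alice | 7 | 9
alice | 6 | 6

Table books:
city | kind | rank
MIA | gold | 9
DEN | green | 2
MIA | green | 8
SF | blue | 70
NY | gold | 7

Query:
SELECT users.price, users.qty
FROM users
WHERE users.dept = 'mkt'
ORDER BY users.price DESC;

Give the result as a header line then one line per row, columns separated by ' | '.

After WHERE (2 rows):
users.price | users.qty | users.dept
20 | 6 | mkt
2 | 3 | mkt
After SELECT (2 rows):
users.price | users.qty
20 | 6
2 | 3
After ORDER BY (2 rows):
users.price | users.qty
20 | 6
2 | 3

== RESULT ==
users.price | users.qty
20 | 6
2 | 3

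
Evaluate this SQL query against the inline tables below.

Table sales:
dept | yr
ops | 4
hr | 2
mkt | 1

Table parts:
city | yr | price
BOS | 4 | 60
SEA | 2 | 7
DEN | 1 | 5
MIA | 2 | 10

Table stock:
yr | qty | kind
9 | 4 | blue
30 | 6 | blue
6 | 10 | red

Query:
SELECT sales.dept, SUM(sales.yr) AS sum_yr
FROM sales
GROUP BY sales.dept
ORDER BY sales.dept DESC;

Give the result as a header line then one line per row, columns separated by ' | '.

== RESULT ==
sales.dept | sum_yr
ops | 4
mkt | 1
hr | 2

Derivation:
After GROUP BY (3 rows):
sales.dept | sum_yr
ops | 4
hr | 2
mkt | 1
After ORDER BY (3 rows):
sales.dept | sum_yr
ops | 4
mkt | 1
hr | 2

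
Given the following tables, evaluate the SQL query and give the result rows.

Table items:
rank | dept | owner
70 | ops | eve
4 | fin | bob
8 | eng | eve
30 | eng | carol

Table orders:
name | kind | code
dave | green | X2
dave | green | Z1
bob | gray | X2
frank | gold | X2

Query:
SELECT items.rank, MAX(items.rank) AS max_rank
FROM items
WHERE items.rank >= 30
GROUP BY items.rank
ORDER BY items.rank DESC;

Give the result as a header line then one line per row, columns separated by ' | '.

== RESULT ==
items.rank | max_rank
70 | 70
30 | 30

Derivation:
After WHERE (2 rows):
items.rank | items.dept | items.owner
70 | ops | eve
30 | eng | carol
After GROUP BY (2 rows):
items.rank | max_rank
70 | 70
30 | 30
After ORDER BY (2 rows):
items.rank | max_rank
70 | 70
30 | 30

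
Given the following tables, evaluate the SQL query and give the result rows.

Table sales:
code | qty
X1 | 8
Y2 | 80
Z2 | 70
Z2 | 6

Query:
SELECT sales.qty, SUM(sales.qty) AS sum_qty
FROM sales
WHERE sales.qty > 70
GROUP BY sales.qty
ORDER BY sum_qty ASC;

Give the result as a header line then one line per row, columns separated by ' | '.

== RESULT ==
sales.qty | sum_qty
80 | 80

Derivation:
After WHERE (1 rows):
sales.code | sales.qty
Y2 | 80
After GROUP BY (1 rows):
sales.qty | sum_qty
80 | 80
After ORDER BY (1 rows):
sales.qty | sum_qty
80 | 80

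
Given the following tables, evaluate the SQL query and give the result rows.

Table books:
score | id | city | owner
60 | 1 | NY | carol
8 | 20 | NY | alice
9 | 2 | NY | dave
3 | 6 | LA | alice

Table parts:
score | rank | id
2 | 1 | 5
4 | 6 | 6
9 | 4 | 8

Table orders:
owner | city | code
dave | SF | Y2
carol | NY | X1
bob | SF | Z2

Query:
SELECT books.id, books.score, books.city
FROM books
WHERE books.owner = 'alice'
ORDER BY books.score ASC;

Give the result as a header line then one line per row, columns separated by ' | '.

After WHERE (2 rows):
books.score | books.id | books.city | books.owner
8 | 20 | NY | alice
3 | 6 | LA | alice
After SELECT (2 rows):
books.id | books.score | books.city
20 | 8 | NY
6 | 3 | LA
After ORDER BY (2 rows):
books.id | books.score | books.city
6 | 3 | LA
20 | 8 | NY

== RESULT ==
books.id | books.score | books.city
6 | 3 | LA
20 | 8 | NY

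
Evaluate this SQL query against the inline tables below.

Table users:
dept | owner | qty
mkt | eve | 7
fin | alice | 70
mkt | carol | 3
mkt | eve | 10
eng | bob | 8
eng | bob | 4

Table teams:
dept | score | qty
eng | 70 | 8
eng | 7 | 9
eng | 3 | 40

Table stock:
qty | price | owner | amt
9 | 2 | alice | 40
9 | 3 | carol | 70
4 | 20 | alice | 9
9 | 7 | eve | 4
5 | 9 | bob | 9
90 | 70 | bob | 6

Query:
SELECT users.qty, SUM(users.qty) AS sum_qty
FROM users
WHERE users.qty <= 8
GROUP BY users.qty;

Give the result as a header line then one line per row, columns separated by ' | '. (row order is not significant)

== RESULT ==
users.qty | sum_qty
7 | 7
3 | 3
8 | 8
4 | 4

Derivation:
After WHERE (4 rows):
users.dept | users.owner | users.qty
mkt | eve | 7
mkt | carol | 3
eng | bob | 8
eng | bob | 4
After GROUP BY (4 rows):
users.qty | sum_qty
7 | 7
3 | 3
8 | 8
4 | 4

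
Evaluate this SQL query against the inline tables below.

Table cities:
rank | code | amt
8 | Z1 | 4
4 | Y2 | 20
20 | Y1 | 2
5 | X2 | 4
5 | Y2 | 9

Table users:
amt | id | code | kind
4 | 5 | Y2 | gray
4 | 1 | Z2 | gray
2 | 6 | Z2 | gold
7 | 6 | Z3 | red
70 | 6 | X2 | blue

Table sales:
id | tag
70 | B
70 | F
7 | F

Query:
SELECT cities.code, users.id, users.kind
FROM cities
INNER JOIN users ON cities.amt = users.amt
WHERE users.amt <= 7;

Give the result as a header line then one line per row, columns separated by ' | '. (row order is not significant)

After JOIN users (5 rows):
cities.rank | cities.code | cities.amt | users.amt | users.id | users.code | users.kind
8 | Z1 | 4 | 4 | 5 | Y2 | gray
8 | Z1 | 4 | 4 | 1 | Z2 | gray
20 | Y1 | 2 | 2 | 6 | Z2 | gold
5 | X2 | 4 | 4 | 5 | Y2 | gray
5 | X2 | 4 | 4 | 1 | Z2 | gray
After WHERE (5 rows):
cities.rank | cities.code | cities.amt | users.amt | users.id | users.code | users.kind
8 | Z1 | 4 | 4 | 5 | Y2 | gray
8 | Z1 | 4 | 4 | 1 | Z2 | gray
20 | Y1 | 2 | 2 | 6 | Z2 | gold
5 | X2 | 4 | 4 | 5 | Y2 | gray
5 | X2 | 4 | 4 | 1 | Z2 | gray
After SELECT (5 rows):
cities.code | users.id | users.kind
Z1 | 5 | gray
Z1 | 1 | gray
Y1 | 6 | gold
X2 | 5 | gray
X2 | 1 | gray

== RESULT ==
cities.code | users.id | users.kind
Z1 | 5 | gray
Z1 | 1 | gray
Y1 | 6 | gold
X2 | 5 | gray
X2 | 1 | gray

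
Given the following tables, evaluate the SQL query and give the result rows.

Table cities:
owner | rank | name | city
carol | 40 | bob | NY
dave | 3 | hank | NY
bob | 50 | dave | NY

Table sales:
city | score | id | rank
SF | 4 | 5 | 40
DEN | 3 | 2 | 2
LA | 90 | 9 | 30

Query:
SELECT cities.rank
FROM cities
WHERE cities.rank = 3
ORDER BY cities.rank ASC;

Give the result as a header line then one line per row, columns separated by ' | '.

== RESULT ==
cities.rank
3

Derivation:
After WHERE (1 rows):
cities.owner | cities.rank | cities.name | cities.city
dave | 3 | hank | NY
After SELECT (1 rows):
cities.rank
3
After ORDER BY (1 rows):
cities.rank
3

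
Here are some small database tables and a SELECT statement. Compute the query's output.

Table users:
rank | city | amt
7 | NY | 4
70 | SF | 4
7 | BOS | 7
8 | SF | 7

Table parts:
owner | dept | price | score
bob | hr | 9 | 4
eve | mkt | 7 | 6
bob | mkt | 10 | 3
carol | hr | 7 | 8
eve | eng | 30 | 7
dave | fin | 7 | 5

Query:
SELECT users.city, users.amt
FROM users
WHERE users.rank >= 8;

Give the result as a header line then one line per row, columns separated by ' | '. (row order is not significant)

== RESULT ==
users.city | users.amt
SF | 4
SF | 7

Derivation:
After WHERE (2 rows):
users.rank | users.city | users.amt
70 | SF | 4
8 | SF | 7
After SELECT (2 rows):
users.city | users.amt
SF | 4
SF | 7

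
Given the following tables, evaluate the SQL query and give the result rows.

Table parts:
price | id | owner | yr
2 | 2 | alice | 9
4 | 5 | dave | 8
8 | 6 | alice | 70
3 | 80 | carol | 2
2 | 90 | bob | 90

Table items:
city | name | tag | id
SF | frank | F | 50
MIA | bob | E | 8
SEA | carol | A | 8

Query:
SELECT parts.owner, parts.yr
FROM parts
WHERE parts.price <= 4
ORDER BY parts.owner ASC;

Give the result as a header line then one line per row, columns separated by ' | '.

After WHERE (4 rows):
parts.price | parts.id | parts.owner | parts.yr
2 | 2 | alice | 9
4 | 5 | dave | 8
3 | 80 | carol | 2
2 | 90 | bob | 90
After SELECT (4 rows):
parts.owner | parts.yr
alice | 9
dave | 8
carol | 2
bob | 90
After ORDER BY (4 rows):
parts.owner | parts.yr
alice | 9
bob | 90
carol | 2
dave | 8

== RESULT ==
parts.owner | parts.yr
alice | 9
bob | 90
carol | 2
dave | 8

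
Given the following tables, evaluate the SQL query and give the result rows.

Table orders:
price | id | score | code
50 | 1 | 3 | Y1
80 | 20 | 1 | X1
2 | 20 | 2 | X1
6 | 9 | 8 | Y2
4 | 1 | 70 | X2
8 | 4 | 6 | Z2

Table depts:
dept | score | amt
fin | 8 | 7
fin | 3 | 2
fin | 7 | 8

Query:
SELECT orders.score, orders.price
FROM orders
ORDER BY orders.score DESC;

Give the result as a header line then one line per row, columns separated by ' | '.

After SELECT (6 rows):
orders.score | orders.price
3 | 50
1 | 80
2 | 2
8 | 6
70 | 4
6 | 8
After ORDER BY (6 rows):
orders.score | orders.price
70 | 4
8 | 6
6 | 8
3 | 50
2 | 2
1 | 80

== RESULT ==
orders.score | orders.price
70 | 4
8 | 6
6 | 8
3 | 50
2 | 2
1 | 80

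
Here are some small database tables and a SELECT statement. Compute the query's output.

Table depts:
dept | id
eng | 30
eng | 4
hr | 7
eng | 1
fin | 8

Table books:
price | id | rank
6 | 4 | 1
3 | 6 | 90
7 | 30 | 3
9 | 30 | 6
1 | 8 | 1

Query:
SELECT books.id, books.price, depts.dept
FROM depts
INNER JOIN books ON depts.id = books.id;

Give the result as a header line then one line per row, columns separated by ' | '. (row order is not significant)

After JOIN books (4 rows):
depts.dept | depts.id | books.price | books.id | books.rank
eng | 30 | 7 | 30 | 3
eng | 30 | 9 | 30 | 6
eng | 4 | 6 | 4 | 1
fin | 8 | 1 | 8 | 1
After SELECT (4 rows):
books.id | books.price | depts.dept
30 | 7 | eng
30 | 9 | eng
4 | 6 | eng
8 | 1 | fin

== RESULT ==
books.id | books.price | depts.dept
30 | 7 | eng
30 | 9 | eng
4 | 6 | eng
8 | 1 | fin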